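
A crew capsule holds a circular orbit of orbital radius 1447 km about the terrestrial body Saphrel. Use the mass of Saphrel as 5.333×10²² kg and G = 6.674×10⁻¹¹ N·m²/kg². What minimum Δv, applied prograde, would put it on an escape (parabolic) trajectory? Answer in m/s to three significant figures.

μ = GM = 6.674×10⁻¹¹ × 5.333×10²² = 3.559×10¹² m³/s².
r = 1447 km = 1.447×10⁶ m.
Circular speed v_c = √(μ/r) = 1568 m/s.
Escape speed v_esc = √(2μ/r) = √2 × v_c = 2218 m/s.
Δv = v_esc − v_c = 649.6 m/s.

Δv ≈ 650 m/s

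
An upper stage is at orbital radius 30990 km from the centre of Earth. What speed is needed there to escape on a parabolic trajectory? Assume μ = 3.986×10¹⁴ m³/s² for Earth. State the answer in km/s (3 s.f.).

v_esc ≈ 5.07 km/s

r = 30990 km = 3.099×10⁷ m.
Escape speed v_esc = √(2μ/r) = √(2 × 3.986×10¹⁴ / 3.099×10⁷) = √(2.572×10⁷) = 5072 m/s.
= 5.072 km/s.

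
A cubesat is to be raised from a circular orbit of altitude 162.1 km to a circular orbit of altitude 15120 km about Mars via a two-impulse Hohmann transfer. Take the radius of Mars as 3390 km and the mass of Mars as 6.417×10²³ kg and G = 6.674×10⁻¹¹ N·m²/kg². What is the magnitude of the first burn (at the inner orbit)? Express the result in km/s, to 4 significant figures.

μ = GM = 6.674×10⁻¹¹ × 6.417×10²³ = 4.283×10¹³ m³/s².
r₁ = 3390 + 162.1 = 3552.1 km = 3.5521×10⁶ m.
r₂ = 3390 + 15120 = 18510 km = 1.8510×10⁷ m.
Transfer ellipse a_t = (r₁ + r₂)/2 = 1.103×10⁷ m.
At r₁: circular v_c1 = √(μ/r₁) = 3472 m/s; transfer-periapsis v_p = √[μ(2/r₁ − 1/a_t)] = 4498 m/s.
Δv₁ = v_p − v_c1 = 1026 m/s.
= 1.026 km/s.

Δv ≈ 1.026 km/s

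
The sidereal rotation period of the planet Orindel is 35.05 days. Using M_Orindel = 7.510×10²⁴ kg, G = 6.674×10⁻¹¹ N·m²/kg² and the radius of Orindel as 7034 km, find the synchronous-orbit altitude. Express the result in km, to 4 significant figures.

h_sync ≈ 4.813×10⁵ km

μ = GM = 6.674×10⁻¹¹ × 7.510×10²⁴ = 5.012×10¹⁴ m³/s².
T = 35.05 days = 3.028×10⁶ s.
A synchronous orbit has period T, so by Kepler's third law a = (μT²/4π²)^(1/3).
μT²/4π² = 5.012×10¹⁴ × (3.028×10⁶)² / 39.48 = 1.164×10²⁶ m³.
a = 4.883×10⁸ m = 4.8830×10⁵ km.
Altitude h = a − R = 4.8830×10⁵ − 7034 = 4.8127×10⁵ km.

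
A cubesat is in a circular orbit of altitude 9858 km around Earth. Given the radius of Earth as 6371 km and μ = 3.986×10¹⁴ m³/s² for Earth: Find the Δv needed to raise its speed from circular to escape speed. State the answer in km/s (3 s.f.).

Δv ≈ 2.05 km/s

r = 6371 + 9858 = 16229 km = 1.6229×10⁷ m.
Circular speed v_c = √(μ/r) = 4956 m/s.
Escape speed v_esc = √(2μ/r) = √2 × v_c = 7009 m/s.
Δv = v_esc − v_c = 2053 m/s = 2.053 km/s.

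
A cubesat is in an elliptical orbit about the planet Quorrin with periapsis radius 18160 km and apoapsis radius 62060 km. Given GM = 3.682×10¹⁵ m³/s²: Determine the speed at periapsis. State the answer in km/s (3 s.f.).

v ≈ 17.7 km/s

Semi-major axis a = (r_p + r_a)/2 = 40110 km = 4.011×10⁷ m.
Vis-viva: v² = μ(2/r − 1/a) = 3.682×10¹⁵ × (1.101×10⁻⁷ − 2.493×10⁻⁸) = 3.137×10⁸ m²/s².
v = 17710 m/s = 17.71 km/s.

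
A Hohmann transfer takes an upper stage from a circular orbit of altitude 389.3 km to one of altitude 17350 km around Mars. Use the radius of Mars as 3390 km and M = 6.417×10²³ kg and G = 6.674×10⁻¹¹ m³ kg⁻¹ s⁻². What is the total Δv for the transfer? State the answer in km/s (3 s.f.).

Δv_total ≈ 1.65 km/s

μ = GM = 6.674×10⁻¹¹ × 6.417×10²³ = 4.283×10¹³ m³/s².
r₁ = 3390 + 389.3 = 3779.3 km = 3.7793×10⁶ m.
r₂ = 3390 + 17350 = 20740 km = 2.0740×10⁷ m.
Transfer ellipse a_t = (r₁ + r₂)/2 = 1.226×10⁷ m.
At r₁: circular v_c1 = √(μ/r₁) = 3366 m/s; transfer-periapsis v_p = √[μ(2/r₁ − 1/a_t)] = 4378 m/s.
Δv₁ = v_p − v_c1 = 1012 m/s.
At r₂: circular v_c2 = √(μ/r₂) = 1437 m/s; transfer-apoapsis v_a = √[μ(2/r₂ − 1/a_t)] = 797.9 m/s.
Δv₂ = v_c2 − v_a = 639.1 m/s.
Total Δv = Δv₁ + Δv₂ = 1651 m/s = 1.651 km/s.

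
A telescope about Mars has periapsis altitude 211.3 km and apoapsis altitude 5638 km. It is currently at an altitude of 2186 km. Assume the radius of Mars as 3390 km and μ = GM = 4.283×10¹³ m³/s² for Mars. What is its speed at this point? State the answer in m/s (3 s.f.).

v ≈ 2930 m/s

r_p = 3390 + 211.3 = 3601.3 km = 3.6013×10⁶ m.
r_a = 3390 + 5638 = 9028.0 km = 9.0280×10⁶ m.
r = 3390 + 2186 = 5576.0 km = 5.576×10⁶ m.
Semi-major axis a = (r_p + r_a)/2 = 6314.6 km = 6.315×10⁶ m.
Vis-viva: v² = μ(2/r − 1/a) = 4.283×10¹³ × (3.587×10⁻⁷ − 1.584×10⁻⁷) = 8.580×10⁶ m²/s².
v = 2929 m/s.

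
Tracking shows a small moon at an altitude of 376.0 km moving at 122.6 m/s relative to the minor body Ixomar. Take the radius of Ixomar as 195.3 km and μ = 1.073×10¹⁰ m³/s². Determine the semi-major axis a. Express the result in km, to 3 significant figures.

r = 195.3 + 376.0 = 571.30 km = 5.713×10⁵ m.
Specific orbital energy ε = v²/2 − μ/r = (122.6)²/2 − 1.073×10¹⁰/5.713×10⁵ = -1.127×10⁴ J/kg.
Since ε = −μ/(2a), a = −μ/(2ε) = 4.762×10⁵ m = 476.20 km.

a ≈ 476 km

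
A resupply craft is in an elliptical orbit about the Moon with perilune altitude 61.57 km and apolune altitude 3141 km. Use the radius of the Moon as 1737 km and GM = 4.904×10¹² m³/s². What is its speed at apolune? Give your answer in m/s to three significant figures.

v ≈ 736 m/s

r_p = 1737 + 61.57 = 1798.6 km = 1.7986×10⁶ m.
r_a = 1737 + 3141 = 4878.0 km = 4.8780×10⁶ m.
Semi-major axis a = (r_p + r_a)/2 = 3338.3 km = 3.338×10⁶ m.
Vis-viva: v² = μ(2/r − 1/a) = 4.904×10¹² × (4.100×10⁻⁷ − 2.996×10⁻⁷) = 5.416×10⁵ m²/s².
v = 736.0 m/s.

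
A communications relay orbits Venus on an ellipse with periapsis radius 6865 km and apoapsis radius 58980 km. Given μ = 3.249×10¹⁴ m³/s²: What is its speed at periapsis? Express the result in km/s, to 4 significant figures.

v ≈ 9.208 km/s

Semi-major axis a = (r_p + r_a)/2 = 32922 km = 3.292×10⁷ m.
Vis-viva: v² = μ(2/r − 1/a) = 3.249×10¹⁴ × (2.913×10⁻⁷ − 3.037×10⁻⁸) = 8.479×10⁷ m²/s².
v = 9208 m/s = 9.208 km/s.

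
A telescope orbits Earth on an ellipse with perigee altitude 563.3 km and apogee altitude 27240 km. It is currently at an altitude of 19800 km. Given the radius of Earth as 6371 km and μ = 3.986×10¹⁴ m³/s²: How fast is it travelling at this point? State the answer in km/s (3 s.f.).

v ≈ 3.29 km/s

r_p = 6371 + 563.3 = 6934.3 km = 6.9343×10⁶ m.
r_a = 6371 + 27240 = 33611 km = 3.3611×10⁷ m.
r = 6371 + 19800 = 26171 km = 2.617×10⁷ m.
Semi-major axis a = (r_p + r_a)/2 = 20273 km = 2.027×10⁷ m.
Vis-viva: v² = μ(2/r − 1/a) = 3.986×10¹⁴ × (7.642×10⁻⁸ − 4.933×10⁻⁸) = 1.080×10⁷ m²/s².
v = 3286 m/s = 3.286 km/s.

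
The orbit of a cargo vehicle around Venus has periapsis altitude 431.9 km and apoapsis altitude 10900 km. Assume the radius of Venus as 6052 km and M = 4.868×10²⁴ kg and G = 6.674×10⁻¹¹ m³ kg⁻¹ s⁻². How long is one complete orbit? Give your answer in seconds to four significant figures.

μ = GM = 6.674×10⁻¹¹ × 4.868×10²⁴ = 3.249×10¹⁴ m³/s².
r_p = 6052 + 431.9 = 6483.9 km = 6.4839×10⁶ m.
r_a = 6052 + 10900 = 16952 km = 1.6952×10⁷ m.
Semi-major axis a = (r_p + r_a)/2 = (6483.9 + 16952)/2 = 11718 km = 1.172×10⁷ m.
By Kepler's third law T = 2π√(a³/μ) = 2π × 2.225×10³ = 1.398×10⁴ s.

T ≈ 13980 seconds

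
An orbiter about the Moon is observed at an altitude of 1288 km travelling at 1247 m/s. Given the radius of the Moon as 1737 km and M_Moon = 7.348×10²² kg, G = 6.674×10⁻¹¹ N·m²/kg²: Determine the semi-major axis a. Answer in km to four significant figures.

a ≈ 2906 km

μ = GM = 6.674×10⁻¹¹ × 7.348×10²² = 4.904×10¹² m³/s².
r = 1737 + 1288 = 3025.0 km = 3.025×10⁶ m.
Vis-viva rearranged: 1/a = 2/r − v²/μ = 6.612×10⁻⁷ − 3.171×10⁻⁷ = 3.441×10⁻⁷ m⁻¹.
a = 2.906×10⁶ m = 2906.4 km.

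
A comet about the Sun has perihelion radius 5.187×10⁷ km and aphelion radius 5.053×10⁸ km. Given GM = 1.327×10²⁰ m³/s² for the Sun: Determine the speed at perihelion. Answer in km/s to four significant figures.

Semi-major axis a = (r_p + r_a)/2 = 2.7858×10⁸ km = 2.786×10¹¹ m.
Vis-viva: v² = μ(2/r − 1/a) = 1.327×10²⁰ × (3.856×10⁻¹¹ − 3.590×10⁻¹²) = 4.640×10⁹ m²/s².
v = 68120 m/s = 68.12 km/s.

v ≈ 68.12 km/s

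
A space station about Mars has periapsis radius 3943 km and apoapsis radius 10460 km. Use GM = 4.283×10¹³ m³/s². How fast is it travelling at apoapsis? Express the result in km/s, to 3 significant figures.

Semi-major axis a = (r_p + r_a)/2 = 7201.5 km = 7.202×10⁶ m.
Vis-viva: v² = μ(2/r − 1/a) = 4.283×10¹³ × (1.912×10⁻⁷ − 1.389×10⁻⁷) = 2.242×10⁶ m²/s².
v = 1497 m/s = 1.497 km/s.

v ≈ 1.50 km/s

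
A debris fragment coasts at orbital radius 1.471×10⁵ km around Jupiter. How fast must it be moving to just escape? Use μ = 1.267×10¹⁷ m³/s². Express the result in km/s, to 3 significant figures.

r = 1.471×10⁵ km = 1.471×10⁸ m.
Escape speed v_esc = √(2μ/r) = √(2 × 1.267×10¹⁷ / 1.471×10⁸) = √(1.723×10⁹) = 41500 m/s.
= 41.50 km/s.

v_esc ≈ 41.5 km/s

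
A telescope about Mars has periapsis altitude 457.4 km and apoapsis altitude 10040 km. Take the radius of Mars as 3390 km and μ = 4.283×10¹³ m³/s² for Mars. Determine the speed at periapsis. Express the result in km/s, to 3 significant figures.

r_p = 3390 + 457.4 = 3847.4 km = 3.8474×10⁶ m.
r_a = 3390 + 10040 = 13430 km = 1.3430×10⁷ m.
Semi-major axis a = (r_p + r_a)/2 = 8638.7 km = 8.639×10⁶ m.
Vis-viva: v² = μ(2/r − 1/a) = 4.283×10¹³ × (5.198×10⁻⁷ − 1.158×10⁻⁷) = 1.731×10⁷ m²/s².
v = 4160 m/s = 4.160 km/s.

v ≈ 4.16 km/s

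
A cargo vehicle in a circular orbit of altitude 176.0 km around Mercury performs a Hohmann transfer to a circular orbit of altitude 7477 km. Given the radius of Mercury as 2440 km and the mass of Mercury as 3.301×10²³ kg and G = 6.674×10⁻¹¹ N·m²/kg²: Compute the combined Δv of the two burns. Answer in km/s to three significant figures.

Δv_total ≈ 1.28 km/s

μ = GM = 6.674×10⁻¹¹ × 3.301×10²³ = 2.203×10¹³ m³/s².
r₁ = 2440 + 176.0 = 2616.0 km = 2.6160×10⁶ m.
r₂ = 2440 + 7477 = 9917.0 km = 9.9170×10⁶ m.
Transfer ellipse a_t = (r₁ + r₂)/2 = 6.266×10⁶ m.
At r₁: circular v_c1 = √(μ/r₁) = 2902 m/s; transfer-periherm v_p = √[μ(2/r₁ − 1/a_t)] = 3651 m/s.
Δv₁ = v_p − v_c1 = 748.7 m/s.
At r₂: circular v_c2 = √(μ/r₂) = 1490 m/s; transfer-apoherm v_a = √[μ(2/r₂ − 1/a_t)] = 963.0 m/s.
Δv₂ = v_c2 − v_a = 527.5 m/s.
Total Δv = Δv₁ + Δv₂ = 1276 m/s = 1.276 km/s.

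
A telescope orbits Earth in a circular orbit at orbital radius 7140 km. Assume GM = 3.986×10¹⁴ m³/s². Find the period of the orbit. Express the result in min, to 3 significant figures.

T ≈ 100 min

r = 7140 km = 7.140×10⁶ m.
Kepler's third law: T = 2π√(r³/μ) = 2π√((7.140×10⁶)³ / 3.986×10¹⁴).
r³/μ = 9.132×10⁵ s², so T = 2π × 9.556×10² = 6.004×10³ s.
Converting: 6.004×10³ s ÷ 60.00 = 100.1 min.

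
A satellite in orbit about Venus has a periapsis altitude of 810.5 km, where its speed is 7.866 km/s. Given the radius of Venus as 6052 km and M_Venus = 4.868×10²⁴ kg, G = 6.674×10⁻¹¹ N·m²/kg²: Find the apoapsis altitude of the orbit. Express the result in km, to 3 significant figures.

μ = GM = 6.674×10⁻¹¹ × 4.868×10²⁴ = 3.249×10¹⁴ m³/s².
r_p = 6052 + 810.5 = 6862.5 km = 6.862×10⁶ m.
Specific energy ε = v²/2 − μ/r = -1.641×10⁷ J/kg, so a = −μ/(2ε) = 9.902×10⁶ m.
The apsides satisfy r_p + r_a = 2a, so the apoapsis radius is 2a − r_p = 1.294×10⁷ m = 12941 km.
Apoapsis altitude = 12941 − 6052 = 6888.8 km.

apoapsis altitude ≈ 6890 km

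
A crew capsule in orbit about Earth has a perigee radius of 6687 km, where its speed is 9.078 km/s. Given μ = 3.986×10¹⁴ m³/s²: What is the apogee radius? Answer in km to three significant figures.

apogee radius ≈ 15000 km

r_p = 6.687×10⁶ m.
Specific energy ε = v²/2 − μ/r = -1.840×10⁷ J/kg, so a = −μ/(2ε) = 1.083×10⁷ m.
The apsides satisfy r_p + r_a = 2a, so the apogee radius is 2a − r_p = 1.497×10⁷ m = 14972 km.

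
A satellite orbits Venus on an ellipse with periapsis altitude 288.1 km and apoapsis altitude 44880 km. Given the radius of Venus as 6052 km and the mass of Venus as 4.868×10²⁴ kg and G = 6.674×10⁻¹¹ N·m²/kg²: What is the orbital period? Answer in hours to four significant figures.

μ = GM = 6.674×10⁻¹¹ × 4.868×10²⁴ = 3.249×10¹⁴ m³/s².
r_p = 6052 + 288.1 = 6340.1 km = 6.3401×10⁶ m.
r_a = 6052 + 44880 = 50932 km = 5.0932×10⁷ m.
Semi-major axis a = (r_p + r_a)/2 = (6340.1 + 50932)/2 = 28636 km = 2.864×10⁷ m.
By Kepler's third law T = 2π√(a³/μ) = 2π × 8.502×10³ = 5.342×10⁴ s.
= 14.84 hours.

T ≈ 14.84 hours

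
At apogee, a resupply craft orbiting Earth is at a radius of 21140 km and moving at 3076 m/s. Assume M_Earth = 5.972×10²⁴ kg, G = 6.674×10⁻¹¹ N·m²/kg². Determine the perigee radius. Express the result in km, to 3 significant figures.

μ = GM = 6.674×10⁻¹¹ × 5.972×10²⁴ = 3.986×10¹⁴ m³/s².
r_a = 2.114×10⁷ m.
Specific energy ε = v²/2 − μ/r = -1.412×10⁷ J/kg, so a = −μ/(2ε) = 1.411×10⁷ m.
The apsides satisfy r_p + r_a = 2a, so the perigee radius is 2a − r_a = 7.081×10⁶ m = 7081.4 km.

perigee radius ≈ 7080 km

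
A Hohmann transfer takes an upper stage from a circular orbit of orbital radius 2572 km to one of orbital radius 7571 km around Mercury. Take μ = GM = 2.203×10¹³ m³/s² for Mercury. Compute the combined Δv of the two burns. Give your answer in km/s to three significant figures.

Δv_total ≈ 1.14 km/s

r₁ = 2572 km = 2.572×10⁶ m.
r₂ = 7571 km = 7.571×10⁶ m.
Transfer ellipse a_t = (r₁ + r₂)/2 = 5.072×10⁶ m.
At r₁: circular v_c1 = √(μ/r₁) = 2927 m/s; transfer-periherm v_p = √[μ(2/r₁ − 1/a_t)] = 3576 m/s.
Δv₁ = v_p − v_c1 = 649.2 m/s.
At r₂: circular v_c2 = √(μ/r₂) = 1706 m/s; transfer-apoherm v_a = √[μ(2/r₂ − 1/a_t)] = 1215 m/s.
Δv₂ = v_c2 − v_a = 491.0 m/s.
Total Δv = Δv₁ + Δv₂ = 1140 m/s = 1.140 km/s.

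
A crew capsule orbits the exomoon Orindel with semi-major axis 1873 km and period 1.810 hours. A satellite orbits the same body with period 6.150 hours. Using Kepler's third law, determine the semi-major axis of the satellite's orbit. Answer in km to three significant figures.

Kepler's third law: a³ ∝ T², so a₂ = a₁ (T₂/T₁)^(2/3).
T₂/T₁ = 3.398, (T₂/T₁)^(2/3) = 2.260.
a₂ = 1873 × 2.260 = 4233 km.

a₂ ≈ 4230 km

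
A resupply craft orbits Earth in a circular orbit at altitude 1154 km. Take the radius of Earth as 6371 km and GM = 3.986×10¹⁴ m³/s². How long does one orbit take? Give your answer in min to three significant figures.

T ≈ 108 min

r = 6371 + 1154 = 7525.0 km = 7.5250×10⁶ m.
Kepler's third law: T = 2π√(r³/μ) = 2π√((7.525×10⁶)³ / 3.986×10¹⁴).
r³/μ = 1.069×10⁶ s², so T = 2π × 1.034×10³ = 6.496×10³ s.
Converting: 6.496×10³ s ÷ 60.00 = 108.3 min.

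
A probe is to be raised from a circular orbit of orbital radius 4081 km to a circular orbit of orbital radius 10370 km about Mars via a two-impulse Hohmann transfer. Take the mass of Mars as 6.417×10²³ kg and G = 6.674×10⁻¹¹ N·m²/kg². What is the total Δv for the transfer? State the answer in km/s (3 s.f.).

Δv_total ≈ 1.15 km/s

μ = GM = 6.674×10⁻¹¹ × 6.417×10²³ = 4.283×10¹³ m³/s².
r₁ = 4081 km = 4.081×10⁶ m.
r₂ = 10370 km = 1.037×10⁷ m.
Transfer ellipse a_t = (r₁ + r₂)/2 = 7.226×10⁶ m.
At r₁: circular v_c1 = √(μ/r₁) = 3239 m/s; transfer-periapsis v_p = √[μ(2/r₁ − 1/a_t)] = 3881 m/s.
Δv₁ = v_p − v_c1 = 641.4 m/s.
At r₂: circular v_c2 = √(μ/r₂) = 2032 m/s; transfer-apoapsis v_a = √[μ(2/r₂ − 1/a_t)] = 1527 m/s.
Δv₂ = v_c2 − v_a = 504.9 m/s.
Total Δv = Δv₁ + Δv₂ = 1146 m/s = 1.146 km/s.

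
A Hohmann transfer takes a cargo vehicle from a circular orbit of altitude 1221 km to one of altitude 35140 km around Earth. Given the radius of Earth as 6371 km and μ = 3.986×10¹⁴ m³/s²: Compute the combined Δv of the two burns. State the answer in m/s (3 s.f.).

r₁ = 6371 + 1221 = 7592.0 km = 7.5920×10⁶ m.
r₂ = 6371 + 35140 = 41511 km = 4.1511×10⁷ m.
Transfer ellipse a_t = (r₁ + r₂)/2 = 2.455×10⁷ m.
At r₁: circular v_c1 = √(μ/r₁) = 7246 m/s; transfer-perigee v_p = √[μ(2/r₁ − 1/a_t)] = 9422 m/s.
Δv₁ = v_p − v_c1 = 2176 m/s.
At r₂: circular v_c2 = √(μ/r₂) = 3099 m/s; transfer-apogee v_a = √[μ(2/r₂ − 1/a_t)] = 1723 m/s.
Δv₂ = v_c2 − v_a = 1376 m/s.
Total Δv = Δv₁ + Δv₂ = 3552 m/s.

Δv_total ≈ 3550 m/s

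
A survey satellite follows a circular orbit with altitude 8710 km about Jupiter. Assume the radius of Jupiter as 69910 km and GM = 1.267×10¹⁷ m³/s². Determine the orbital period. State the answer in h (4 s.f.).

T ≈ 3.418 h

r = 69910 + 8710 = 78620 km = 7.8620×10⁷ m.
Kepler's third law: T = 2π√(r³/μ) = 2π√((7.862×10⁷)³ / 1.267×10¹⁷).
r³/μ = 3.836×10⁶ s², so T = 2π × 1.958×10³ = 1.231×10⁴ s.
Converting: 1.231×10⁴ s ÷ 3600 = 3.418 h.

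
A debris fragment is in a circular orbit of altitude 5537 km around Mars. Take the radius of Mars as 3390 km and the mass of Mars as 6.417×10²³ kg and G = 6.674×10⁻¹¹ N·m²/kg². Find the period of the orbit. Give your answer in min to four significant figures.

T ≈ 426.8 min

μ = GM = 6.674×10⁻¹¹ × 6.417×10²³ = 4.283×10¹³ m³/s².
r = 3390 + 5537 = 8927.0 km = 8.9270×10⁶ m.
Kepler's third law: T = 2π√(r³/μ) = 2π√((8.927×10⁶)³ / 4.283×10¹³).
r³/μ = 1.661×10⁷ s², so T = 2π × 4.076×10³ = 2.561×10⁴ s.
Converting: 2.561×10⁴ s ÷ 60.00 = 426.8 min.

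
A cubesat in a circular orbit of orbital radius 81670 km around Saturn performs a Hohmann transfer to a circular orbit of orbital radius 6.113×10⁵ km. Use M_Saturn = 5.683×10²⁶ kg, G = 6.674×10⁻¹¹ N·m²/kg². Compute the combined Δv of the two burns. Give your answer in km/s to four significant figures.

Δv_total ≈ 11.13 km/s

μ = GM = 6.674×10⁻¹¹ × 5.683×10²⁶ = 3.793×10¹⁶ m³/s².
r₁ = 81670 km = 8.167×10⁷ m.
r₂ = 6.113×10⁵ km = 6.113×10⁸ m.
Transfer ellipse a_t = (r₁ + r₂)/2 = 3.465×10⁸ m.
At r₁: circular v_c1 = √(μ/r₁) = 21550 m/s; transfer-perikrone v_p = √[μ(2/r₁ − 1/a_t)] = 28620 m/s.
Δv₁ = v_p − v_c1 = 7074 m/s.
At r₂: circular v_c2 = √(μ/r₂) = 7877 m/s; transfer-apokrone v_a = √[μ(2/r₂ − 1/a_t)] = 3824 m/s.
Δv₂ = v_c2 − v_a = 4053 m/s.
Total Δv = Δv₁ + Δv₂ = 11130 m/s = 11.13 km/s.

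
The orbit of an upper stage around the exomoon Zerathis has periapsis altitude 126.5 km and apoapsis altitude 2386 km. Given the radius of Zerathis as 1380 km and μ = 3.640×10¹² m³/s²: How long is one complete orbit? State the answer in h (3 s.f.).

T ≈ 3.92 h

r_p = 1380 + 126.5 = 1506.5 km = 1.5065×10⁶ m.
r_a = 1380 + 2386 = 3766.0 km = 3.7660×10⁶ m.
Semi-major axis a = (r_p + r_a)/2 = (1506.5 + 3766.0)/2 = 2636.2 km = 2.636×10⁶ m.
By Kepler's third law T = 2π√(a³/μ) = 2π × 2.244×10³ = 1.410×10⁴ s.
= 3.916 h.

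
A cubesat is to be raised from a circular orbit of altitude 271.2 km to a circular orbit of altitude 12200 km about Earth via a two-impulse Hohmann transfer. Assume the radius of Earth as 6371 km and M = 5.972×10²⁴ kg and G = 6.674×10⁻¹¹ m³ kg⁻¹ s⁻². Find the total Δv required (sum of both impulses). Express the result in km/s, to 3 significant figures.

μ = GM = 6.674×10⁻¹¹ × 5.972×10²⁴ = 3.986×10¹⁴ m³/s².
r₁ = 6371 + 271.2 = 6642.2 km = 6.6422×10⁶ m.
r₂ = 6371 + 12200 = 18571 km = 1.8571×10⁷ m.
Transfer ellipse a_t = (r₁ + r₂)/2 = 1.261×10⁷ m.
At r₁: circular v_c1 = √(μ/r₁) = 7746 m/s; transfer-perigee v_p = √[μ(2/r₁ − 1/a_t)] = 9402 m/s.
Δv₁ = v_p − v_c1 = 1656 m/s.
At r₂: circular v_c2 = √(μ/r₂) = 4633 m/s; transfer-apogee v_a = √[μ(2/r₂ − 1/a_t)] = 3363 m/s.
Δv₂ = v_c2 − v_a = 1270 m/s.
Total Δv = Δv₁ + Δv₂ = 2926 m/s = 2.926 km/s.

Δv_total ≈ 2.93 km/s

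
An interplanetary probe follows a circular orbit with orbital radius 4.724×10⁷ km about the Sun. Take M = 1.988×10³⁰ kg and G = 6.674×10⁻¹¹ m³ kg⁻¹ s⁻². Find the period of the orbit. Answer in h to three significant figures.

T ≈ 1560 h

μ = GM = 6.674×10⁻¹¹ × 1.988×10³⁰ = 1.327×10²⁰ m³/s².
r = 4.724×10⁷ km = 4.724×10¹⁰ m.
Kepler's third law: T = 2π√(r³/μ) = 2π√((4.724×10¹⁰)³ / 1.327×10²⁰).
r³/μ = 7.946×10¹¹ s², so T = 2π × 8.914×10⁵ = 5.601×10⁶ s.
Converting: 5.601×10⁶ s ÷ 3600 = 1556 h.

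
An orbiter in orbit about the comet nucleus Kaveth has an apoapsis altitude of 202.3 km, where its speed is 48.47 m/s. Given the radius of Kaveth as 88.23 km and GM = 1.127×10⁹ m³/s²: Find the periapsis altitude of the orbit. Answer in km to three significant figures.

periapsis altitude ≈ 38.0 km

r_a = 88.23 + 202.3 = 290.53 km = 2.905×10⁵ m.
Specific energy ε = v²/2 − μ/r = -2.704×10³ J/kg, so a = −μ/(2ε) = 2.084×10⁵ m.
The apsides satisfy r_p + r_a = 2a, so the periapsis radius is 2a − r_a = 1.262×10⁵ m = 126.19 km.
Periapsis altitude = 126.19 − 88.23 = 37.961 km.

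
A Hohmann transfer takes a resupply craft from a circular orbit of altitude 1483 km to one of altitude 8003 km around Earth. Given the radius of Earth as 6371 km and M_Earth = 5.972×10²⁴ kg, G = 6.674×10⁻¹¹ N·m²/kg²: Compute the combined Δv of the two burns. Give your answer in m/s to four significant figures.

Δv_total ≈ 1817 m/s

μ = GM = 6.674×10⁻¹¹ × 5.972×10²⁴ = 3.986×10¹⁴ m³/s².
r₁ = 6371 + 1483 = 7854.0 km = 7.8540×10⁶ m.
r₂ = 6371 + 8003 = 14374 km = 1.4374×10⁷ m.
Transfer ellipse a_t = (r₁ + r₂)/2 = 1.111×10⁷ m.
At r₁: circular v_c1 = √(μ/r₁) = 7124 m/s; transfer-perigee v_p = √[μ(2/r₁ − 1/a_t)] = 8101 m/s.
Δv₁ = v_p − v_c1 = 977.7 m/s.
At r₂: circular v_c2 = √(μ/r₂) = 5266 m/s; transfer-apogee v_a = √[μ(2/r₂ − 1/a_t)] = 4427 m/s.
Δv₂ = v_c2 − v_a = 839.2 m/s.
Total Δv = Δv₁ + Δv₂ = 1817 m/s.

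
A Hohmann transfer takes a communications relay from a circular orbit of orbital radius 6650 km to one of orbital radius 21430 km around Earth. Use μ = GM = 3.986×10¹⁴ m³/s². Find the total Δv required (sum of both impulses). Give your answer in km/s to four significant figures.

r₁ = 6650 km = 6.650×10⁶ m.
r₂ = 21430 km = 2.143×10⁷ m.
Transfer ellipse a_t = (r₁ + r₂)/2 = 1.404×10⁷ m.
At r₁: circular v_c1 = √(μ/r₁) = 7742 m/s; transfer-perigee v_p = √[μ(2/r₁ − 1/a_t)] = 9565 m/s.
Δv₁ = v_p − v_c1 = 1823 m/s.
At r₂: circular v_c2 = √(μ/r₂) = 4313 m/s; transfer-apogee v_a = √[μ(2/r₂ − 1/a_t)] = 2968 m/s.
Δv₂ = v_c2 − v_a = 1345 m/s.
Total Δv = Δv₁ + Δv₂ = 3168 m/s = 3.168 km/s.

Δv_total ≈ 3.168 km/s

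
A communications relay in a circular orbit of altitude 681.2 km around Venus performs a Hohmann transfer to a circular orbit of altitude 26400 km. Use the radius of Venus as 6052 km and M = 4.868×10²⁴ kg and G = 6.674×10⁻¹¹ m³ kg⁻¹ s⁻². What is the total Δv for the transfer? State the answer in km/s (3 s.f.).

μ = GM = 6.674×10⁻¹¹ × 4.868×10²⁴ = 3.249×10¹⁴ m³/s².
r₁ = 6052 + 681.2 = 6733.2 km = 6.7332×10⁶ m.
r₂ = 6052 + 26400 = 32452 km = 3.2452×10⁷ m.
Transfer ellipse a_t = (r₁ + r₂)/2 = 1.959×10⁷ m.
At r₁: circular v_c1 = √(μ/r₁) = 6946 m/s; transfer-periapsis v_p = √[μ(2/r₁ − 1/a_t)] = 8940 m/s.
Δv₁ = v_p − v_c1 = 1994 m/s.
At r₂: circular v_c2 = √(μ/r₂) = 3164 m/s; transfer-apoapsis v_a = √[μ(2/r₂ − 1/a_t)] = 1855 m/s.
Δv₂ = v_c2 − v_a = 1309 m/s.
Total Δv = Δv₁ + Δv₂ = 3303 m/s = 3.303 km/s.

Δv_total ≈ 3.30 km/s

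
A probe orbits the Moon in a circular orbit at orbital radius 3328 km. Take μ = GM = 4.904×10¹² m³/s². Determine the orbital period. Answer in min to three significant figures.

r = 3328 km = 3.328×10⁶ m.
Kepler's third law: T = 2π√(r³/μ) = 2π√((3.328×10⁶)³ / 4.904×10¹²).
r³/μ = 7.516×10⁶ s², so T = 2π × 2.742×10³ = 1.723×10⁴ s.
Converting: 1.723×10⁴ s ÷ 60.00 = 287.1 min.

T ≈ 287 min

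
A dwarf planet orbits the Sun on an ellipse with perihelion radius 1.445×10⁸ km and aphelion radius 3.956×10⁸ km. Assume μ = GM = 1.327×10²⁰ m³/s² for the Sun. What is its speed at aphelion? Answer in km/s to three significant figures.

Semi-major axis a = (r_p + r_a)/2 = 2.7005×10⁸ km = 2.700×10¹¹ m.
Vis-viva: v² = μ(2/r − 1/a) = 1.327×10²⁰ × (5.056×10⁻¹² − 3.703×10⁻¹²) = 1.795×10⁸ m²/s².
v = 13400 m/s = 13.40 km/s.

v ≈ 13.4 km/s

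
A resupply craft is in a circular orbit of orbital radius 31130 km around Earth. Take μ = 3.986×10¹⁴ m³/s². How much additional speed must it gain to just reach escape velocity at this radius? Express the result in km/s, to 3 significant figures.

r = 31130 km = 3.113×10⁷ m.
Circular speed v_c = √(μ/r) = 3578 m/s.
Escape speed v_esc = √(2μ/r) = √2 × v_c = 5061 m/s.
Δv = v_esc − v_c = 1482 m/s = 1.482 km/s.

Δv ≈ 1.48 km/s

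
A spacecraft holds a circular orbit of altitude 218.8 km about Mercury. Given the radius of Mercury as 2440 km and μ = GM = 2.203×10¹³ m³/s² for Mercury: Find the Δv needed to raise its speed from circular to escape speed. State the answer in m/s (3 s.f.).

r = 2440 + 218.8 = 2658.8 km = 2.6588×10⁶ m.
Circular speed v_c = √(μ/r) = 2878 m/s.
Escape speed v_esc = √(2μ/r) = √2 × v_c = 4071 m/s.
Δv = v_esc − v_c = 1192 m/s.

Δv ≈ 1190 m/s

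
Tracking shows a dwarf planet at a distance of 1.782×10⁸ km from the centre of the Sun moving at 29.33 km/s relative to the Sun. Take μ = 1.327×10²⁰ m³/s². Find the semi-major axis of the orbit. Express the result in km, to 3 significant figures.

a ≈ 2.11×10⁸ km

r = 1.782×10¹¹ m.
Specific orbital energy ε = v²/2 − μ/r = (29330)²/2 − 1.327×10²⁰/1.782×10¹¹ = -3.145×10⁸ J/kg.
Since ε = −μ/(2a), a = −μ/(2ε) = 2.109×10¹¹ m = 2.1094×10⁸ km.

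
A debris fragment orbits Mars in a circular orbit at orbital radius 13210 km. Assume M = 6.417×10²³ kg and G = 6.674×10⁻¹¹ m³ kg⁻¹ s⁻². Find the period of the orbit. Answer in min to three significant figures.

μ = GM = 6.674×10⁻¹¹ × 6.417×10²³ = 4.283×10¹³ m³/s².
r = 13210 km = 1.321×10⁷ m.
Kepler's third law: T = 2π√(r³/μ) = 2π√((1.321×10⁷)³ / 4.283×10¹³).
r³/μ = 5.383×10⁷ s², so T = 2π × 7.337×10³ = 4.610×10⁴ s.
Converting: 4.610×10⁴ s ÷ 60.00 = 768.3 min.

T ≈ 768 min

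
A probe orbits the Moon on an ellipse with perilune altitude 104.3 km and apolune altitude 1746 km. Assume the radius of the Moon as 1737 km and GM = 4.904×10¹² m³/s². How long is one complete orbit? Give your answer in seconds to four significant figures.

r_p = 1737 + 104.3 = 1841.3 km = 1.8413×10⁶ m.
r_a = 1737 + 1746 = 3483.0 km = 3.4830×10⁶ m.
Semi-major axis a = (r_p + r_a)/2 = (1841.3 + 3483.0)/2 = 2662.2 km = 2.662×10⁶ m.
By Kepler's third law T = 2π√(a³/μ) = 2π × 1.961×10³ = 1.232×10⁴ s.

T ≈ 12320 seconds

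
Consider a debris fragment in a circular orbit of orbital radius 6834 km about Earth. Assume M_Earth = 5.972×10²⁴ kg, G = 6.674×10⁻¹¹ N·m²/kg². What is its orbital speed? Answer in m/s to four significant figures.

μ = GM = 6.674×10⁻¹¹ × 5.972×10²⁴ = 3.986×10¹⁴ m³/s².
r = 6834 km = 6.834×10⁶ m.
For a circular orbit v = √(μ/r) = √(3.986×10¹⁴ / 6.834×10⁶) = √(5.832×10⁷) = 7637 m/s.

v ≈ 7637 m/s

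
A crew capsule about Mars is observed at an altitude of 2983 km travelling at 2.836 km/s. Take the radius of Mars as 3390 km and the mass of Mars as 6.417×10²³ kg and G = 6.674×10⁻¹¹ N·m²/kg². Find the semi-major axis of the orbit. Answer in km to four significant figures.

a ≈ 7935 km

μ = GM = 6.674×10⁻¹¹ × 6.417×10²³ = 4.283×10¹³ m³/s².
r = 3390 + 2983 = 6373.0 km = 6.373×10⁶ m.
Specific orbital energy ε = v²/2 − μ/r = (2836)²/2 − 4.283×10¹³/6.373×10⁶ = -2.699×10⁶ J/kg.
Since ε = −μ/(2a), a = −μ/(2ε) = 7.935×10⁶ m = 7935.0 km.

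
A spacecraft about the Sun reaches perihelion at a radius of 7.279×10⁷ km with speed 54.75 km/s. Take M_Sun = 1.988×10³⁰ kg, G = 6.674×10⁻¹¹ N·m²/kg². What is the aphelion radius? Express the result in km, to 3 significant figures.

μ = GM = 6.674×10⁻¹¹ × 1.988×10³⁰ = 1.327×10²⁰ m³/s².
r_p = 7.279×10¹⁰ m.
Specific energy ε = v²/2 − μ/r = -3.240×10⁸ J/kg, so a = −μ/(2ε) = 2.048×10¹¹ m.
The apsides satisfy r_p + r_a = 2a, so the aphelion radius is 2a − r_p = 3.367×10¹¹ m = 3.3673×10⁸ km.

aphelion radius ≈ 3.37×10⁸ km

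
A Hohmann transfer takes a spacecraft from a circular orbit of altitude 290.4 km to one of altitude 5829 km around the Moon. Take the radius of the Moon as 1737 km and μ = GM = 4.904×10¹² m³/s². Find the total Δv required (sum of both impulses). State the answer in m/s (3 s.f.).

Δv_total ≈ 680 m/s

r₁ = 1737 + 290.4 = 2027.4 km = 2.0274×10⁶ m.
r₂ = 1737 + 5829 = 7566.0 km = 7.5660×10⁶ m.
Transfer ellipse a_t = (r₁ + r₂)/2 = 4.797×10⁶ m.
At r₁: circular v_c1 = √(μ/r₁) = 1555 m/s; transfer-perilune v_p = √[μ(2/r₁ − 1/a_t)] = 1953 m/s.
Δv₁ = v_p − v_c1 = 398.0 m/s.
At r₂: circular v_c2 = √(μ/r₂) = 805.1 m/s; transfer-apolune v_a = √[μ(2/r₂ − 1/a_t)] = 523.4 m/s.
Δv₂ = v_c2 − v_a = 281.7 m/s.
Total Δv = Δv₁ + Δv₂ = 679.7 m/s.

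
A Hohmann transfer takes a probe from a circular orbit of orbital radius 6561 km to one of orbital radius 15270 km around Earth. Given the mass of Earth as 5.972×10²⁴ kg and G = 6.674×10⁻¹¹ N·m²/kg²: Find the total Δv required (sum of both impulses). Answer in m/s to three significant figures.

Δv_total ≈ 2570 m/s

μ = GM = 6.674×10⁻¹¹ × 5.972×10²⁴ = 3.986×10¹⁴ m³/s².
r₁ = 6561 km = 6.561×10⁶ m.
r₂ = 15270 km = 1.527×10⁷ m.
Transfer ellipse a_t = (r₁ + r₂)/2 = 1.092×10⁷ m.
At r₁: circular v_c1 = √(μ/r₁) = 7794 m/s; transfer-perigee v_p = √[μ(2/r₁ − 1/a_t)] = 9219 m/s.
Δv₁ = v_p − v_c1 = 1424 m/s.
At r₂: circular v_c2 = √(μ/r₂) = 5109 m/s; transfer-apogee v_a = √[μ(2/r₂ − 1/a_t)] = 3961 m/s.
Δv₂ = v_c2 − v_a = 1148 m/s.
Total Δv = Δv₁ + Δv₂ = 2573 m/s.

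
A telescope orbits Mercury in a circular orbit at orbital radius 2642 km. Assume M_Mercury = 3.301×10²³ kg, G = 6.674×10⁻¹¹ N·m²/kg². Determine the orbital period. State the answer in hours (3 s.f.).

T ≈ 1.60 hours

μ = GM = 6.674×10⁻¹¹ × 3.301×10²³ = 2.203×10¹³ m³/s².
r = 2642 km = 2.642×10⁶ m.
Kepler's third law: T = 2π√(r³/μ) = 2π√((2.642×10⁶)³ / 2.203×10¹³).
r³/μ = 8.371×10⁵ s², so T = 2π × 9.149×10² = 5.749×10³ s.
Converting: 5.749×10³ s ÷ 3600 = 1.597 hours.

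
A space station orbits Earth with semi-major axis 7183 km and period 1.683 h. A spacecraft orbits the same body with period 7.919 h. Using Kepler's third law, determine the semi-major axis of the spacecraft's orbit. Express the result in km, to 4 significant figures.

Kepler's third law: a³ ∝ T², so a₂ = a₁ (T₂/T₁)^(2/3).
T₂/T₁ = 4.705, (T₂/T₁)^(2/3) = 2.808.
a₂ = 7183 × 2.808 = 20170 km.

a₂ ≈ 20170 km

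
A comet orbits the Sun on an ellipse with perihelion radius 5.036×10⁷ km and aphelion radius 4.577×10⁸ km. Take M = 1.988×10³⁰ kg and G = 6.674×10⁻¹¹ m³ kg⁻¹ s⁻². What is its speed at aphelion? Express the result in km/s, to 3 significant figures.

μ = GM = 6.674×10⁻¹¹ × 1.988×10³⁰ = 1.327×10²⁰ m³/s².
Semi-major axis a = (r_p + r_a)/2 = 2.5403×10⁸ km = 2.540×10¹¹ m.
Vis-viva: v² = μ(2/r − 1/a) = 1.327×10²⁰ × (4.370×10⁻¹² − 3.937×10⁻¹²) = 5.747×10⁷ m²/s².
v = 7581 m/s = 7.581 km/s.

v ≈ 7.58 km/s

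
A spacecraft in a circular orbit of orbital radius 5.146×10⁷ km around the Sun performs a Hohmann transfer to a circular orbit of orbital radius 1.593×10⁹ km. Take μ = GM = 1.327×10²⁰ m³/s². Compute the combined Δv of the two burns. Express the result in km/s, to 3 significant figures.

r₁ = 5.146×10⁷ km = 5.146×10¹⁰ m.
r₂ = 1.593×10⁹ km = 1.593×10¹² m.
Transfer ellipse a_t = (r₁ + r₂)/2 = 8.222×10¹¹ m.
At r₁: circular v_c1 = √(μ/r₁) = 50780 m/s; transfer-perihelion v_p = √[μ(2/r₁ − 1/a_t)] = 70680 m/s.
Δv₁ = v_p − v_c1 = 19900 m/s.
At r₂: circular v_c2 = √(μ/r₂) = 9127 m/s; transfer-aphelion v_a = √[μ(2/r₂ − 1/a_t)] = 2283 m/s.
Δv₂ = v_c2 − v_a = 6844 m/s.
Total Δv = Δv₁ + Δv₂ = 26750 m/s = 26.75 km/s.

Δv_total ≈ 26.7 km/s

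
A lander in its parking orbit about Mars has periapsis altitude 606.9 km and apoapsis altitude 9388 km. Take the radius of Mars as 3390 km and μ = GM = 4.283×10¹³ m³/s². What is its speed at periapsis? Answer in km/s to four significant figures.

r_p = 3390 + 606.9 = 3996.9 km = 3.9969×10⁶ m.
r_a = 3390 + 9388 = 12778 km = 1.2778×10⁷ m.
Semi-major axis a = (r_p + r_a)/2 = 8387.5 km = 8.387×10⁶ m.
Vis-viva: v² = μ(2/r − 1/a) = 4.283×10¹³ × (5.004×10⁻⁷ − 1.192×10⁻⁷) = 1.633×10⁷ m²/s².
v = 4040 m/s = 4.040 km/s.

v ≈ 4.040 km/s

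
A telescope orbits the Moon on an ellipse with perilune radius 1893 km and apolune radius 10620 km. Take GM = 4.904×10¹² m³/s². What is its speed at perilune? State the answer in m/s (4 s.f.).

Semi-major axis a = (r_p + r_a)/2 = 6256.5 km = 6.256×10⁶ m.
Vis-viva: v² = μ(2/r − 1/a) = 4.904×10¹² × (1.057×10⁻⁶ − 1.598×10⁻⁷) = 4.397×10⁶ m²/s².
v = 2097 m/s.

v ≈ 2097 m/s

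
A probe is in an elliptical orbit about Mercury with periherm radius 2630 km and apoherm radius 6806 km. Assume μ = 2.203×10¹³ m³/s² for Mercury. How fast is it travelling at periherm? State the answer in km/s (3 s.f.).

Semi-major axis a = (r_p + r_a)/2 = 4718.0 km = 4.718×10⁶ m.
Vis-viva: v² = μ(2/r − 1/a) = 2.203×10¹³ × (7.605×10⁻⁷ − 2.120×10⁻⁷) = 1.208×10⁷ m²/s².
v = 3476 m/s = 3.476 km/s.

v ≈ 3.48 km/s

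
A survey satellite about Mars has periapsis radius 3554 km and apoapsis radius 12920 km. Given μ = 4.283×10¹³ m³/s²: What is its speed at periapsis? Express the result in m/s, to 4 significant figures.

v ≈ 4348 m/s

Semi-major axis a = (r_p + r_a)/2 = 8237.0 km = 8.237×10⁶ m.
Vis-viva: v² = μ(2/r − 1/a) = 4.283×10¹³ × (5.627×10⁻⁷ − 1.214×10⁻⁷) = 1.890×10⁷ m²/s².
v = 4348 m/s.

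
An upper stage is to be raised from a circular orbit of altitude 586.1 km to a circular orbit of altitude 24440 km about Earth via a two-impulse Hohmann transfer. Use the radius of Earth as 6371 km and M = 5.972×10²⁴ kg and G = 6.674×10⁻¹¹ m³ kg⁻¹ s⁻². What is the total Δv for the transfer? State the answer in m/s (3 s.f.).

Δv_total ≈ 3510 m/s

μ = GM = 6.674×10⁻¹¹ × 5.972×10²⁴ = 3.986×10¹⁴ m³/s².
r₁ = 6371 + 586.1 = 6957.1 km = 6.9571×10⁶ m.
r₂ = 6371 + 24440 = 30811 km = 3.0811×10⁷ m.
Transfer ellipse a_t = (r₁ + r₂)/2 = 1.888×10⁷ m.
At r₁: circular v_c1 = √(μ/r₁) = 7569 m/s; transfer-perigee v_p = √[μ(2/r₁ − 1/a_t)] = 9668 m/s.
Δv₁ = v_p − v_c1 = 2099 m/s.
At r₂: circular v_c2 = √(μ/r₂) = 3597 m/s; transfer-apogee v_a = √[μ(2/r₂ − 1/a_t)] = 2183 m/s.
Δv₂ = v_c2 − v_a = 1414 m/s.
Total Δv = Δv₁ + Δv₂ = 3513 m/s.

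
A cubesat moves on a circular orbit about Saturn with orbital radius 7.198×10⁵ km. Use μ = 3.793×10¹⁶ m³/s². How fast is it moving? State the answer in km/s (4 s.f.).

r = 7.198×10⁵ km = 7.198×10⁸ m.
For a circular orbit v = √(μ/r) = √(3.793×10¹⁶ / 7.198×10⁸) = √(5.270×10⁷) = 7259 m/s.
That is 7.259 km/s.

v ≈ 7.259 km/s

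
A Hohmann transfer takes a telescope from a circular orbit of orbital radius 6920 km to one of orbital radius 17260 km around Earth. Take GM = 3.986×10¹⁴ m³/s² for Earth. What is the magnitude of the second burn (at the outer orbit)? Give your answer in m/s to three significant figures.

Δv ≈ 1170 m/s

r₁ = 6920 km = 6.920×10⁶ m.
r₂ = 17260 km = 1.726×10⁷ m.
Transfer ellipse a_t = (r₁ + r₂)/2 = 1.209×10⁷ m.
At r₁: circular v_c1 = √(μ/r₁) = 7590 m/s; transfer-perigee v_p = √[μ(2/r₁ − 1/a_t)] = 9068 m/s.
At r₂: circular v_c2 = √(μ/r₂) = 4806 m/s; transfer-apogee v_a = √[μ(2/r₂ − 1/a_t)] = 3636 m/s.
Δv₂ = v_c2 − v_a = 1170 m/s.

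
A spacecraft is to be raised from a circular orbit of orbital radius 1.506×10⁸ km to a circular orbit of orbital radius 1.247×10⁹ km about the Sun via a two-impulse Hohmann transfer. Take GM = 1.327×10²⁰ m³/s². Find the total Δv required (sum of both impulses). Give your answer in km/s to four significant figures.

r₁ = 1.506×10⁸ km = 1.506×10¹¹ m.
r₂ = 1.247×10⁹ km = 1.247×10¹² m.
Transfer ellipse a_t = (r₁ + r₂)/2 = 6.988×10¹¹ m.
At r₁: circular v_c1 = √(μ/r₁) = 29680 m/s; transfer-perihelion v_p = √[μ(2/r₁ − 1/a_t)] = 39650 m/s.
Δv₁ = v_p − v_c1 = 9969 m/s.
At r₂: circular v_c2 = √(μ/r₂) = 10320 m/s; transfer-aphelion v_a = √[μ(2/r₂ − 1/a_t)] = 4789 m/s.
Δv₂ = v_c2 − v_a = 5527 m/s.
Total Δv = Δv₁ + Δv₂ = 15500 m/s = 15.50 km/s.

Δv_total ≈ 15.50 km/s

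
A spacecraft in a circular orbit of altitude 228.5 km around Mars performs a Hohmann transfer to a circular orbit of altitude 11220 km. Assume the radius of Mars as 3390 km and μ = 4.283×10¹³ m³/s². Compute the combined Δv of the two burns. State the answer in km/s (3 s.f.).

Δv_total ≈ 1.55 km/s

r₁ = 3390 + 228.5 = 3618.5 km = 3.6185×10⁶ m.
r₂ = 3390 + 11220 = 14610 km = 1.4610×10⁷ m.
Transfer ellipse a_t = (r₁ + r₂)/2 = 9.114×10⁶ m.
At r₁: circular v_c1 = √(μ/r₁) = 3440 m/s; transfer-periapsis v_p = √[μ(2/r₁ − 1/a_t)] = 4356 m/s.
Δv₁ = v_p − v_c1 = 915.5 m/s.
At r₂: circular v_c2 = √(μ/r₂) = 1712 m/s; transfer-apoapsis v_a = √[μ(2/r₂ − 1/a_t)] = 1079 m/s.
Δv₂ = v_c2 − v_a = 633.3 m/s.
Total Δv = Δv₁ + Δv₂ = 1549 m/s = 1.549 km/s.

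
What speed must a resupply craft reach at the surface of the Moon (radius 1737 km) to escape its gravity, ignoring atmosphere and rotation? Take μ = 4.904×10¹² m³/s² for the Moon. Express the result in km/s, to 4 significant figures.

r = R = 1.737×10⁶ m.
Escape speed v_esc = √(2μ/r) = √(2 × 4.904×10¹² / 1.737×10⁶) = √(5.647×10⁶) = 2376 m/s.
= 2.376 km/s.

v_esc ≈ 2.376 km/s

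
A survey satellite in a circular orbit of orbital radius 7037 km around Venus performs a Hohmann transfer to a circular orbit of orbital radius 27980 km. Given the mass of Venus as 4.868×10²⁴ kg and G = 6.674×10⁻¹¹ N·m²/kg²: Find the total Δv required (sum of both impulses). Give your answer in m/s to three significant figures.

Δv_total ≈ 3040 m/s

μ = GM = 6.674×10⁻¹¹ × 4.868×10²⁴ = 3.249×10¹⁴ m³/s².
r₁ = 7037 km = 7.037×10⁶ m.
r₂ = 27980 km = 2.798×10⁷ m.
Transfer ellipse a_t = (r₁ + r₂)/2 = 1.751×10⁷ m.
At r₁: circular v_c1 = √(μ/r₁) = 6795 m/s; transfer-periapsis v_p = √[μ(2/r₁ − 1/a_t)] = 8590 m/s.
Δv₁ = v_p − v_c1 = 1795 m/s.
At r₂: circular v_c2 = √(μ/r₂) = 3408 m/s; transfer-apoapsis v_a = √[μ(2/r₂ − 1/a_t)] = 2160 m/s.
Δv₂ = v_c2 − v_a = 1247 m/s.
Total Δv = Δv₁ + Δv₂ = 3042 m/s.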